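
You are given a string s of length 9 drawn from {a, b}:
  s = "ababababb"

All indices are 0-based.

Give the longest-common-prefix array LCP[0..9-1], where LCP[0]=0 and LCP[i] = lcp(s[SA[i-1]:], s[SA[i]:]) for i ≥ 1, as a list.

[0, 6, 4, 2, 0, 1, 5, 3, 1]

sorted suffixes:
  #0 SA[0]=0  'ababababb'
  #1 SA[1]=2  'abababb'
  #2 SA[2]=4  'ababb'
  #3 SA[3]=6  'abb'
  #4 SA[4]=8  'b'
  #5 SA[5]=1  'babababb'
  #6 SA[6]=3  'bababb'
  #7 SA[7]=5  'babb'
  #8 SA[8]=7  'bb'

SA = [0, 2, 4, 6, 8, 1, 3, 5, 7]
[i] adj suffixes → lcp
  [1] 0/2 → 6 ('ababab')
  [2] 2/4 → 4 ('abab')
  [3] 4/6 → 2 ('ab')
  [4] 6/8 → 0 ('')
  [5] 8/1 → 1 ('b')
  [6] 1/3 → 5 ('babab')
  [7] 3/5 → 3 ('bab')
  [8] 5/7 → 1 ('b')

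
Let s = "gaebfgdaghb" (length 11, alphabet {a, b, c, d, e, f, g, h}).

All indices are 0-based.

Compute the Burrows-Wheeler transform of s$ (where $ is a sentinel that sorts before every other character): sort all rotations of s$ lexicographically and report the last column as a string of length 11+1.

rank  rotation      last
    0  $gaebfgdaghb  b
    1  aebfgdaghb$g  g
    2  aghb$gaebfgd  d
    3  b$gaebfgdagh  h
    4  bfgdaghb$gae  e
    5  daghb$gaebfg  g
    6  ebfgdaghb$ga  a
    7  fgdaghb$gaeb  b
    8  gaebfgdaghb$  $
    9  gdaghb$gaebf  f
   10  ghb$gaebfgda  a
   11  hb$gaebfgdag  g

bgdhegab$fag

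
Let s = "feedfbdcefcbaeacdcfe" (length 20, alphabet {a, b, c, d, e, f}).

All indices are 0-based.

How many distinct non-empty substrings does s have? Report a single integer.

194

rank→(start, suffix):
  0 → (14, 'acdcfe')
  1 → (12, 'aeacdcfe')
  2 → (11, 'baeacdcfe')
  3 → (5, 'bdcefcbaeacdcfe')
  4 → (10, 'cbaeacdcfe')
  5 → (15, 'cdcfe')
  6 → (7, 'cefcbaeacdcfe')
  7 → (17, 'cfe')
  8 → (6, 'dcefcbaeacdcfe')
  9 → (16, 'dcfe')
  10 → (3, 'dfbdcefcbaeacdcfe')
  11 → (19, 'e')
  12 → (13, 'eacdcfe')
  13 → (2, 'edfbdcefcbaeacdcfe')
  14 → (1, 'eedfbdcefcbaeacdcfe')
  15 → (8, 'efcbaeacdcfe')
  16 → (4, 'fbdcefcbaeacdcfe')
  17 → (9, 'fcbaeacdcfe')
  18 → (18, 'fe')
  19 → (0, 'feedfbdcefcbaeacdcfe')

SA = [14, 12, 11, 5, 10, 15, 7, 17, 6, 16, 3, 19, 13, 2, 1, 8, 4, 9, 18, 0]
[i] adj suffixes → lcp
  [1] 14/12 → 1 ('a')
  [2] 12/11 → 0 ('')
  [3] 11/5 → 1 ('b')
  [4] 5/10 → 0 ('')
  [5] 10/15 → 1 ('c')
  [6] 15/7 → 1 ('c')
  [7] 7/17 → 1 ('c')
  [8] 17/6 → 0 ('')
  [9] 6/16 → 2 ('dc')
  [10] 16/3 → 1 ('d')
  [11] 3/19 → 0 ('')
  [12] 19/13 → 1 ('e')
  [13] 13/2 → 1 ('e')
  [14] 2/1 → 1 ('e')
  [15] 1/8 → 1 ('e')
  [16] 8/4 → 0 ('')
  [17] 4/9 → 1 ('f')
  [18] 9/18 → 1 ('f')
  [19] 18/0 → 2 ('fe')

n(n+1)/2 = 20·21/2 = 210
Σ LCP = 0 + 1 + 0 + 1 + 0 + 1 + 1 + 1 + 0 + 2 + 1 + 0 + 1 + 1 + 1 + 1 + 0 + 1 + 1 + 2 = 16
distinct = 210 − 16 = 194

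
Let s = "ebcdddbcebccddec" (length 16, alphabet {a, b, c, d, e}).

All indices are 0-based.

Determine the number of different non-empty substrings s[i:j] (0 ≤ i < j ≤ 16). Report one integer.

116

rank→(start, suffix):
  0 → (9, 'bccddec')
  1 → (1, 'bcdddbcebccddec')
  2 → (6, 'bcebccddec')
  3 → (15, 'c')
  4 → (10, 'ccddec')
  5 → (2, 'cdddbcebccddec')
  6 → (11, 'cddec')
  7 → (7, 'cebccddec')
  8 → (5, 'dbcebccddec')
  9 → (4, 'ddbcebccddec')
  10 → (3, 'dddbcebccddec')
  11 → (12, 'ddec')
  12 → (13, 'dec')
  13 → (8, 'ebccddec')
  14 → (0, 'ebcdddbcebccddec')
  15 → (14, 'ec')

SA = [9, 1, 6, 15, 10, 2, 11, 7, 5, 4, 3, 12, 13, 8, 0, 14]
i: (SA[i-1],SA[i]) lcp shared
  1: (9,1) 2 'bc'
  2: (1,6) 2 'bc'
  3: (6,15) 0 ''
  4: (15,10) 1 'c'
  5: (10,2) 1 'c'
  6: (2,11) 3 'cdd'
  7: (11,7) 1 'c'
  8: (7,5) 0 ''
  9: (5,4) 1 'd'
  10: (4,3) 2 'dd'
  11: (3,12) 2 'dd'
  12: (12,13) 1 'd'
  13: (13,8) 0 ''
  14: (8,0) 3 'ebc'
  15: (0,14) 1 'e'

n(n+1)/2 = 16·17/2 = 136
Σ LCP = 0 + 2 + 2 + 0 + 1 + 1 + 3 + 1 + 0 + 1 + 2 + 2 + 1 + 0 + 3 + 1 = 20
distinct = 136 − 20 = 116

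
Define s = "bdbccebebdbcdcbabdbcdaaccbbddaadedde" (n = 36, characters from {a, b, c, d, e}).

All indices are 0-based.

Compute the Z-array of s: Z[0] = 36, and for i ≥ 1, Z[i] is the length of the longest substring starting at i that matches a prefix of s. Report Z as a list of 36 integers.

Z[0]=36
i=1: outside box; Z[1]=0
i=2: outside box; Z[2]=1 extend→box=[2,3)
i=3: outside box; Z[3]=0
i=4: outside box; Z[4]=0
i=5: outside box; Z[5]=0
i=6: outside box; Z[6]=1 extend→box=[6,7)
i=7: outside box; Z[7]=0
i=8: outside box; Z[8]=4 extend→box=[8,12)
i=9: min(r-i=3, Z[1]=0)=0; Z[9]=0
i=10: min(r-i=2, Z[2]=1)=1; Z[10]=1
i=11: min(r-i=1, Z[3]=0)=0; Z[11]=0
i=12: outside box; Z[12]=0
i=13: outside box; Z[13]=0
i=14: outside box; Z[14]=1 extend→box=[14,15)
i=15: outside box; Z[15]=0
i=16: outside box; Z[16]=4 extend→box=[16,20)
i=17: min(r-i=3, Z[1]=0)=0; Z[17]=0
i=18: min(r-i=2, Z[2]=1)=1; Z[18]=1
i=19: min(r-i=1, Z[3]=0)=0; Z[19]=0
i=20: outside box; Z[20]=0
i=21: outside box; Z[21]=0
i=22: outside box; Z[22]=0
i=23: outside box; Z[23]=0
i=24: outside box; Z[24]=0
i=25: outside box; Z[25]=1 extend→box=[25,26)
i=26: outside box; Z[26]=2 extend→box=[26,28)
i=27: min(r-i=1, Z[1]=0)=0; Z[27]=0
i=28: outside box; Z[28]=0
i=29: outside box; Z[29]=0
i=30: outside box; Z[30]=0
i=31: outside box; Z[31]=0
i=32: outside box; Z[32]=0
i=33: outside box; Z[33]=0
i=34: outside box; Z[34]=0
i=35: outside box; Z[35]=0

[36, 0, 1, 0, 0, 0, 1, 0, 4, 0, 1, 0, 0, 0, 1, 0, 4, 0, 1, 0, 0, 0, 0, 0, 0, 1, 2, 0, 0, 0, 0, 0, 0, 0, 0, 0]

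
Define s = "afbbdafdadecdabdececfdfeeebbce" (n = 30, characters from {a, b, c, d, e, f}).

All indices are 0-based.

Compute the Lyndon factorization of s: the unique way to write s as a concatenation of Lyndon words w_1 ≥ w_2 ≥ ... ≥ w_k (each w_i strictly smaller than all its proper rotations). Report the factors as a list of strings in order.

emit factor 1: 'afbbdafd' (i=0, period=8)
emit factor 2: 'adecd' (i=8, period=5)
emit factor 3: 'abdececfdfeeebbce' (i=13, period=17)

["afbbdafd", "adecd", "abdececfdfeeebbce"]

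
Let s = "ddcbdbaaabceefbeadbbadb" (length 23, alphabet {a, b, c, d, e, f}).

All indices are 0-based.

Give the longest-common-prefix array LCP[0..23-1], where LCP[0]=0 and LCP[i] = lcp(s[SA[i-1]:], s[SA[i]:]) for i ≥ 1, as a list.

[0, 2, 1, 1, 3, 0, 1, 2, 1, 1, 1, 1, 0, 1, 0, 2, 2, 1, 1, 0, 1, 1, 0]

rank→(start, suffix):
  0 → (6, 'aaabceefbeadbbadb')
  1 → (7, 'aabceefbeadbbadb')
  2 → (8, 'abceefbeadbbadb')
  3 → (20, 'adb')
  4 → (16, 'adbbadb')
  5 → (22, 'b')
  6 → (5, 'baaabceefbeadbbadb')
  7 → (19, 'badb')
  8 → (18, 'bbadb')
  9 → (9, 'bceefbeadbbadb')
  10 → (3, 'bdbaaabceefbeadbbadb')
  11 → (14, 'beadbbadb')
  12 → (2, 'cbdbaaabceefbeadbbadb')
  13 → (10, 'ceefbeadbbadb')
  14 → (21, 'db')
  15 → (4, 'dbaaabceefbeadbbadb')
  16 → (17, 'dbbadb')
  17 → (1, 'dcbdbaaabceefbeadbbadb')
  18 → (0, 'ddcbdbaaabceefbeadbbadb')
  19 → (15, 'eadbbadb')
  20 → (11, 'eefbeadbbadb')
  21 → (12, 'efbeadbbadb')
  22 → (13, 'fbeadbbadb')

SA = [6, 7, 8, 20, 16, 22, 5, 19, 18, 9, 3, 14, 2, 10, 21, 4, 17, 1, 0, 15, 11, 12, 13]
i: (SA[i-1],SA[i]) lcp shared
  1: (6,7) 2 'aa'
  2: (7,8) 1 'a'
  3: (8,20) 1 'a'
  4: (20,16) 3 'adb'
  5: (16,22) 0 ''
  6: (22,5) 1 'b'
  7: (5,19) 2 'ba'
  8: (19,18) 1 'b'
  9: (18,9) 1 'b'
  10: (9,3) 1 'b'
  11: (3,14) 1 'b'
  12: (14,2) 0 ''
  13: (2,10) 1 'c'
  14: (10,21) 0 ''
  15: (21,4) 2 'db'
  16: (4,17) 2 'db'
  17: (17,1) 1 'd'
  18: (1,0) 1 'd'
  19: (0,15) 0 ''
  20: (15,11) 1 'e'
  21: (11,12) 1 'e'
  22: (12,13) 0 ''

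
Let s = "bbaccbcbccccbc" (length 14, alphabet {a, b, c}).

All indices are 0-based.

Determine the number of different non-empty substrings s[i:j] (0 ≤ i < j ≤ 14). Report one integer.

82

rank | idx | suffix
   0 |   2 | accbcbccccbc
   1 |   1 | baccbcbccccbc
   2 |   0 | bbaccbcbccccbc
   3 |  12 | bc
   4 |   5 | bcbccccbc
   5 |   7 | bccccbc
   6 |  13 | c
   7 |  11 | cbc
   8 |   4 | cbcbccccbc
   9 |   6 | cbccccbc
  10 |  10 | ccbc
  11 |   3 | ccbcbccccbc
  12 |   9 | cccbc
  13 |   8 | ccccbc

SA = [2, 1, 0, 12, 5, 7, 13, 11, 4, 6, 10, 3, 9, 8]
rank  pair      lcp
   1  s[2:],s[1:]  0  ''
   2  s[1:],s[0:]  1  'b'
   3  s[0:],s[12:]  1  'b'
   4  s[12:],s[5:]  2  'bc'
   5  s[5:],s[7:]  2  'bc'
   6  s[7:],s[13:]  0  ''
   7  s[13:],s[11:]  1  'c'
   8  s[11:],s[4:]  3  'cbc'
   9  s[4:],s[6:]  3  'cbc'
  10  s[6:],s[10:]  1  'c'
  11  s[10:],s[3:]  4  'ccbc'
  12  s[3:],s[9:]  2  'cc'
  13  s[9:],s[8:]  3  'ccc'

n(n+1)/2 = 14·15/2 = 105
Σ LCP = 0 + 0 + 1 + 1 + 2 + 2 + 0 + 1 + 3 + 3 + 1 + 4 + 2 + 3 = 23
distinct = 105 − 23 = 82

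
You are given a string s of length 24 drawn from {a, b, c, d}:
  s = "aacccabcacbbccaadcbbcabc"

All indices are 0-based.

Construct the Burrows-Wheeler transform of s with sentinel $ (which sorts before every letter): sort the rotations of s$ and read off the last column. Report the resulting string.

rank  rotation                   last
    0  $aacccabcacbbccaadcbbcabc  c
    1  aacccabcacbbccaadcbbcabc$  $
    2  aadcbbcabc$aacccabcacbbcc  c
    3  abc$aacccabcacbbccaadcbbc  c
    4  abcacbbccaadcbbcabc$aaccc  c
    5  acbbccaadcbbcabc$aacccabc  c
    6  acccabcacbbccaadcbbcabc$a  a
    7  adcbbcabc$aacccabcacbbcca  a
    8  bbcabc$aacccabcacbbccaadc  c
    9  bbccaadcbbcabc$aacccabcac  c
   10  bc$aacccabcacbbccaadcbbca  a
   11  bcabc$aacccabcacbbccaadcb  b
   12  bcacbbccaadcbbcabc$aaccca  a
   13  bccaadcbbcabc$aacccabcacb  b
   14  c$aacccabcacbbccaadcbbcab  b
   15  caadcbbcabc$aacccabcacbbc  c
   16  cabc$aacccabcacbbccaadcbb  b
   17  cabcacbbccaadcbbcabc$aacc  c
   18  cacbbccaadcbbcabc$aacccab  b
   19  cbbcabc$aacccabcacbbccaad  d
   20  cbbccaadcbbcabc$aacccabca  a
   21  ccaadcbbcabc$aacccabcacbb  b
   22  ccabcacbbccaadcbbcabc$aac  c
   23  cccabcacbbccaadcbbcabc$aa  a
   24  dcbbcabc$aacccabcacbbccaa  a

c$ccccaaccababbcbcbdabcaa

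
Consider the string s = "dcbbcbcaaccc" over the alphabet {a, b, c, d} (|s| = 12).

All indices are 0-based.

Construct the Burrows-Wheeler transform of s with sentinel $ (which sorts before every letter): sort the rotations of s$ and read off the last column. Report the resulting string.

ccaccbcbdbca$

rank  rotation       last
    0  $dcbbcbcaaccc  c
    1  aaccc$dcbbcbc  c
    2  accc$dcbbcbca  a
    3  bbcbcaaccc$dc  c
    4  bcaaccc$dcbbc  c
    5  bcbcaaccc$dcb  b
    6  c$dcbbcbcaacc  c
    7  caaccc$dcbbcb  b
    8  cbbcbcaaccc$d  d
    9  cbcaaccc$dcbb  b
   10  cc$dcbbcbcaac  c
   11  ccc$dcbbcbcaa  a
   12  dcbbcbcaaccc$  $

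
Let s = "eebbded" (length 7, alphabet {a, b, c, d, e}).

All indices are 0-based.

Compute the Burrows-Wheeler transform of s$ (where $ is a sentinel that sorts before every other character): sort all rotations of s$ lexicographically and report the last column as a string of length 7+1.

rank  rotation  last
    0  $eebbded  d
    1  bbded$ee  e
    2  bded$eeb  b
    3  d$eebbde  e
    4  ded$eebb  b
    5  ebbded$e  e
    6  ed$eebbd  d
    7  eebbded$  $

debebed$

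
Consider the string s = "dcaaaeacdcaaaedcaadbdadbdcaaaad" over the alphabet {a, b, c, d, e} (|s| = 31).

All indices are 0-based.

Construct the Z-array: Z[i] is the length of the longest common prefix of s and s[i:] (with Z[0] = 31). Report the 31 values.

[31, 0, 0, 0, 0, 0, 0, 0, 6, 0, 0, 0, 0, 0, 4, 0, 0, 0, 1, 0, 1, 0, 1, 0, 5, 0, 0, 0, 0, 0, 1]

Z[0]=31
i=1: fresh scan; Z[1]=0
i=2: fresh scan; Z[2]=0
i=3: fresh scan; Z[3]=0
i=4: fresh scan; Z[4]=0
i=5: fresh scan; Z[5]=0
i=6: fresh scan; Z[6]=0
i=7: fresh scan; Z[7]=0
i=8: fresh scan; Z[8]=6 scan→box=[8,14)
i=9: min(r-i=5, Z[1]=0)=0; Z[9]=0
i=10: min(r-i=4, Z[2]=0)=0; Z[10]=0
i=11: min(r-i=3, Z[3]=0)=0; Z[11]=0
i=12: min(r-i=2, Z[4]=0)=0; Z[12]=0
i=13: min(r-i=1, Z[5]=0)=0; Z[13]=0
i=14: fresh scan; Z[14]=4 scan→box=[14,18)
i=15: min(r-i=3, Z[1]=0)=0; Z[15]=0
i=16: min(r-i=2, Z[2]=0)=0; Z[16]=0
i=17: min(r-i=1, Z[3]=0)=0; Z[17]=0
i=18: fresh scan; Z[18]=1 scan→box=[18,19)
i=19: fresh scan; Z[19]=0
i=20: fresh scan; Z[20]=1 scan→box=[20,21)
i=21: fresh scan; Z[21]=0
i=22: fresh scan; Z[22]=1 scan→box=[22,23)
i=23: fresh scan; Z[23]=0
i=24: fresh scan; Z[24]=5 scan→box=[24,29)
i=25: min(r-i=4, Z[1]=0)=0; Z[25]=0
i=26: min(r-i=3, Z[2]=0)=0; Z[26]=0
i=27: min(r-i=2, Z[3]=0)=0; Z[27]=0
i=28: min(r-i=1, Z[4]=0)=0; Z[28]=0
i=29: fresh scan; Z[29]=0
i=30: fresh scan; Z[30]=1 scan→box=[30,31)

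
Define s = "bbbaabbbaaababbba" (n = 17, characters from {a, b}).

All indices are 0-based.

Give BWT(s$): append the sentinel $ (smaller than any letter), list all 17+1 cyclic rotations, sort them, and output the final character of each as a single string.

rank  rotation            last
    0  $bbbaabbbaaababbba  a
    1  a$bbbaabbbaaababbb  b
    2  aaababbba$bbbaabbb  b
    3  aababbba$bbbaabbba  a
    4  aabbbaaababbba$bbb  b
    5  ababbba$bbbaabbbaa  a
    6  abbba$bbbaabbbaaab  b
    7  abbbaaababbba$bbba  a
    8  ba$bbbaabbbaaababb  b
    9  baaababbba$bbbaabb  b
   10  baabbbaaababbba$bb  b
   11  babbba$bbbaabbbaaa  a
   12  bba$bbbaabbbaaabab  b
   13  bbaaababbba$bbbaab  b
   14  bbaabbbaaababbba$b  b
   15  bbba$bbbaabbbaaaba  a
   16  bbbaaababbba$bbbaa  a
   17  bbbaabbbaaababbba$  $

abbabababbbabbbaa$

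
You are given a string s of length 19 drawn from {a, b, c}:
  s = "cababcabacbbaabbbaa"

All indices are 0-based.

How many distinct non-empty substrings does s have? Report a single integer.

sorted suffixes:
  #0 SA[0]=18  'a'
  #1 SA[1]=17  'aa'
  #2 SA[2]=12  'aabbbaa'
  #3 SA[3]=1  'ababcabacbbaabbbaa'
  #4 SA[4]=6  'abacbbaabbbaa'
  #5 SA[5]=13  'abbbaa'
  #6 SA[6]=3  'abcabacbbaabbbaa'
  #7 SA[7]=8  'acbbaabbbaa'
  #8 SA[8]=16  'baa'
  #9 SA[9]=11  'baabbbaa'
  #10 SA[10]=2  'babcabacbbaabbbaa'
  #11 SA[11]=7  'bacbbaabbbaa'
  #12 SA[12]=15  'bbaa'
  #13 SA[13]=10  'bbaabbbaa'
  #14 SA[14]=14  'bbbaa'
  #15 SA[15]=4  'bcabacbbaabbbaa'
  #16 SA[16]=0  'cababcabacbbaabbbaa'
  #17 SA[17]=5  'cabacbbaabbbaa'
  #18 SA[18]=9  'cbbaabbbaa'

SA = [18, 17, 12, 1, 6, 13, 3, 8, 16, 11, 2, 7, 15, 10, 14, 4, 0, 5, 9]
[i] adj suffixes → lcp
  [1] 18/17 → 1 ('a')
  [2] 17/12 → 2 ('aa')
  [3] 12/1 → 1 ('a')
  [4] 1/6 → 3 ('aba')
  [5] 6/13 → 2 ('ab')
  [6] 13/3 → 2 ('ab')
  [7] 3/8 → 1 ('a')
  [8] 8/16 → 0 ('')
  [9] 16/11 → 3 ('baa')
  [10] 11/2 → 2 ('ba')
  [11] 2/7 → 2 ('ba')
  [12] 7/15 → 1 ('b')
  [13] 15/10 → 4 ('bbaa')
  [14] 10/14 → 2 ('bb')
  [15] 14/4 → 1 ('b')
  [16] 4/0 → 0 ('')
  [17] 0/5 → 4 ('caba')
  [18] 5/9 → 1 ('c')

n(n+1)/2 = 19·20/2 = 190
Σ LCP = 0 + 1 + 2 + 1 + 3 + 2 + 2 + 1 + 0 + 3 + 2 + 2 + 1 + 4 + 2 + 1 + 0 + 4 + 1 = 32
distinct = 190 − 32 = 158

158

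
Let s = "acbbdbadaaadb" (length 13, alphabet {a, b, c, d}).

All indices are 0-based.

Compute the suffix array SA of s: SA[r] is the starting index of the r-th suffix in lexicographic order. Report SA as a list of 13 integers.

[8, 9, 0, 6, 10, 12, 5, 2, 3, 1, 7, 11, 4]

rank | idx | suffix
   0 |   8 | aaadb
   1 |   9 | aadb
   2 |   0 | acbbdbadaaadb
   3 |   6 | adaaadb
   4 |  10 | adb
   5 |  12 | b
   6 |   5 | badaaadb
   7 |   2 | bbdbadaaadb
   8 |   3 | bdbadaaadb
   9 |   1 | cbbdbadaaadb
  10 |   7 | daaadb
  11 |  11 | db
  12 |   4 | dbadaaadb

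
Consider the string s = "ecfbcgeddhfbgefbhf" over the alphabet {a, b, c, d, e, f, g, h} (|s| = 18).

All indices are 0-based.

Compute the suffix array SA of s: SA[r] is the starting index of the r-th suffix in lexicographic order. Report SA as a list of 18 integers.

sorted suffixes:
  #0 SA[0]=3  'bcgeddhfbgefbhf'
  #1 SA[1]=11  'bgefbhf'
  #2 SA[2]=15  'bhf'
  #3 SA[3]=1  'cfbcgeddhfbgefbhf'
  #4 SA[4]=4  'cgeddhfbgefbhf'
  #5 SA[5]=7  'ddhfbgefbhf'
  #6 SA[6]=8  'dhfbgefbhf'
  #7 SA[7]=0  'ecfbcgeddhfbgefbhf'
  #8 SA[8]=6  'eddhfbgefbhf'
  #9 SA[9]=13  'efbhf'
  #10 SA[10]=17  'f'
  #11 SA[11]=2  'fbcgeddhfbgefbhf'
  #12 SA[12]=10  'fbgefbhf'
  #13 SA[13]=14  'fbhf'
  #14 SA[14]=5  'geddhfbgefbhf'
  #15 SA[15]=12  'gefbhf'
  #16 SA[16]=16  'hf'
  #17 SA[17]=9  'hfbgefbhf'

[3, 11, 15, 1, 4, 7, 8, 0, 6, 13, 17, 2, 10, 14, 5, 12, 16, 9]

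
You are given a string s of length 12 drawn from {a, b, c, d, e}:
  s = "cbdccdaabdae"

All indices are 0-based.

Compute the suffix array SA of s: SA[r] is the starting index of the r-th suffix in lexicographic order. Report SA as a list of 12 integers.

rank→(start, suffix):
  0 → (6, 'aabdae')
  1 → (7, 'abdae')
  2 → (10, 'ae')
  3 → (8, 'bdae')
  4 → (1, 'bdccdaabdae')
  5 → (0, 'cbdccdaabdae')
  6 → (3, 'ccdaabdae')
  7 → (4, 'cdaabdae')
  8 → (5, 'daabdae')
  9 → (9, 'dae')
  10 → (2, 'dccdaabdae')
  11 → (11, 'e')

[6, 7, 10, 8, 1, 0, 3, 4, 5, 9, 2, 11]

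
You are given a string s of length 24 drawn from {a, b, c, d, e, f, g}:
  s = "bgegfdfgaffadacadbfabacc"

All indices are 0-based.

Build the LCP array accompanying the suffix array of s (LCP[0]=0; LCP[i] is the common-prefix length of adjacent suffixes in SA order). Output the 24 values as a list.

[0, 1, 2, 1, 2, 1, 0, 1, 1, 0, 1, 1, 0, 1, 1, 0, 0, 2, 1, 1, 1, 0, 1, 1]

rank→(start, suffix):
  0 → (19, 'abacc')
  1 → (13, 'acadbfabacc')
  2 → (21, 'acc')
  3 → (11, 'adacadbfabacc')
  4 → (15, 'adbfabacc')
  5 → (8, 'affadacadbfabacc')
  6 → (20, 'bacc')
  7 → (17, 'bfabacc')
  8 → (0, 'bgegfdfgaffadacadbfabacc')
  9 → (23, 'c')
  10 → (14, 'cadbfabacc')
  11 → (22, 'cc')
  12 → (12, 'dacadbfabacc')
  13 → (16, 'dbfabacc')
  14 → (5, 'dfgaffadacadbfabacc')
  15 → (2, 'egfdfgaffadacadbfabacc')
  16 → (18, 'fabacc')
  17 → (10, 'fadacadbfabacc')
  18 → (4, 'fdfgaffadacadbfabacc')
  19 → (9, 'ffadacadbfabacc')
  20 → (6, 'fgaffadacadbfabacc')
  21 → (7, 'gaffadacadbfabacc')
  22 → (1, 'gegfdfgaffadacadbfabacc')
  23 → (3, 'gfdfgaffadacadbfabacc')

SA = [19, 13, 21, 11, 15, 8, 20, 17, 0, 23, 14, 22, 12, 16, 5, 2, 18, 10, 4, 9, 6, 7, 1, 3]
i: (SA[i-1],SA[i]) lcp shared
  1: (19,13) 1 'a'
  2: (13,21) 2 'ac'
  3: (21,11) 1 'a'
  4: (11,15) 2 'ad'
  5: (15,8) 1 'a'
  6: (8,20) 0 ''
  7: (20,17) 1 'b'
  8: (17,0) 1 'b'
  9: (0,23) 0 ''
  10: (23,14) 1 'c'
  11: (14,22) 1 'c'
  12: (22,12) 0 ''
  13: (12,16) 1 'd'
  14: (16,5) 1 'd'
  15: (5,2) 0 ''
  16: (2,18) 0 ''
  17: (18,10) 2 'fa'
  18: (10,4) 1 'f'
  19: (4,9) 1 'f'
  20: (9,6) 1 'f'
  21: (6,7) 0 ''
  22: (7,1) 1 'g'
  23: (1,3) 1 'g'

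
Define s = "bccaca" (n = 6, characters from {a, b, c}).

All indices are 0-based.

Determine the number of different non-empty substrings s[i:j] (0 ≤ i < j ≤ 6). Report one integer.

rank | idx | suffix
   0 |   5 | a
   1 |   3 | aca
   2 |   0 | bccaca
   3 |   4 | ca
   4 |   2 | caca
   5 |   1 | ccaca

SA = [5, 3, 0, 4, 2, 1]
[i] adj suffixes → lcp
  [1] 5/3 → 1 ('a')
  [2] 3/0 → 0 ('')
  [3] 0/4 → 0 ('')
  [4] 4/2 → 2 ('ca')
  [5] 2/1 → 1 ('c')

n(n+1)/2 = 6·7/2 = 21
Σ LCP = 0 + 1 + 0 + 0 + 2 + 1 = 4
distinct = 21 − 4 = 17

17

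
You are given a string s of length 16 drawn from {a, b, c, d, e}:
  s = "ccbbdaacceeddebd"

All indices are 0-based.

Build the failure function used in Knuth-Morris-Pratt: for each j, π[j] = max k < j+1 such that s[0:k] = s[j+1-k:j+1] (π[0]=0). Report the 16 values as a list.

π[0] = 0
j=1 s[j]='c': π[1]=1 (border 'c')
j=2 s[j]='b': k: 1→0; π[2]=0 (border '')
j=3 s[j]='b': π[3]=0 (border '')
j=4 s[j]='d': π[4]=0 (border '')
j=5 s[j]='a': π[5]=0 (border '')
j=6 s[j]='a': π[6]=0 (border '')
j=7 s[j]='c': π[7]=1 (border 'c')
j=8 s[j]='c': π[8]=2 (border 'cc')
j=9 s[j]='e': k: 2→1→0; π[9]=0 (border '')
j=10 s[j]='e': π[10]=0 (border '')
j=11 s[j]='d': π[11]=0 (border '')
j=12 s[j]='d': π[12]=0 (border '')
j=13 s[j]='e': π[13]=0 (border '')
j=14 s[j]='b': π[14]=0 (border '')
j=15 s[j]='d': π[15]=0 (border '')

[0, 1, 0, 0, 0, 0, 0, 1, 2, 0, 0, 0, 0, 0, 0, 0]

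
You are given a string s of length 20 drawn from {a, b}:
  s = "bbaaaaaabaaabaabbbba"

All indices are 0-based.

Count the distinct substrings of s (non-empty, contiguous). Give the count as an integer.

rank→(start, suffix):
  0 → (19, 'a')
  1 → (2, 'aaaaaabaaabaabbbba')
  2 → (3, 'aaaaabaaabaabbbba')
  3 → (4, 'aaaabaaabaabbbba')
  4 → (5, 'aaabaaabaabbbba')
  5 → (9, 'aaabaabbbba')
  6 → (6, 'aabaaabaabbbba')
  7 → (10, 'aabaabbbba')
  8 → (13, 'aabbbba')
  9 → (7, 'abaaabaabbbba')
  10 → (11, 'abaabbbba')
  11 → (14, 'abbbba')
  12 → (18, 'ba')
  13 → (1, 'baaaaaabaaabaabbbba')
  14 → (8, 'baaabaabbbba')
  15 → (12, 'baabbbba')
  16 → (17, 'bba')
  17 → (0, 'bbaaaaaabaaabaabbbba')
  18 → (16, 'bbba')
  19 → (15, 'bbbba')

SA = [19, 2, 3, 4, 5, 9, 6, 10, 13, 7, 11, 14, 18, 1, 8, 12, 17, 0, 16, 15]
rank  pair      lcp
   1  s[19:],s[2:]  1  'a'
   2  s[2:],s[3:]  5  'aaaaa'
   3  s[3:],s[4:]  4  'aaaa'
   4  s[4:],s[5:]  3  'aaa'
   5  s[5:],s[9:]  6  'aaabaa'
   6  s[9:],s[6:]  2  'aa'
   7  s[6:],s[10:]  5  'aabaa'
   8  s[10:],s[13:]  3  'aab'
   9  s[13:],s[7:]  1  'a'
  10  s[7:],s[11:]  4  'abaa'
  11  s[11:],s[14:]  2  'ab'
  12  s[14:],s[18:]  0  ''
  13  s[18:],s[1:]  2  'ba'
  14  s[1:],s[8:]  4  'baaa'
  15  s[8:],s[12:]  3  'baa'
  16  s[12:],s[17:]  1  'b'
  17  s[17:],s[0:]  3  'bba'
  18  s[0:],s[16:]  2  'bb'
  19  s[16:],s[15:]  3  'bbb'

n(n+1)/2 = 20·21/2 = 210
Σ LCP = 0 + 1 + 5 + 4 + 3 + 6 + 2 + 5 + 3 + 1 + 4 + 2 + 0 + 2 + 4 + 3 + 1 + 3 + 2 + 3 = 54
distinct = 210 − 54 = 156

156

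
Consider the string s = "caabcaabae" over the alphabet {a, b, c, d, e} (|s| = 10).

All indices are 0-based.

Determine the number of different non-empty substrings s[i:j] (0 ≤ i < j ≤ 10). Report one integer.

43

rank→(start, suffix):
  0 → (5, 'aabae')
  1 → (1, 'aabcaabae')
  2 → (6, 'abae')
  3 → (2, 'abcaabae')
  4 → (8, 'ae')
  5 → (7, 'bae')
  6 → (3, 'bcaabae')
  7 → (4, 'caabae')
  8 → (0, 'caabcaabae')
  9 → (9, 'e')

SA = [5, 1, 6, 2, 8, 7, 3, 4, 0, 9]
[i] adj suffixes → lcp
  [1] 5/1 → 3 ('aab')
  [2] 1/6 → 1 ('a')
  [3] 6/2 → 2 ('ab')
  [4] 2/8 → 1 ('a')
  [5] 8/7 → 0 ('')
  [6] 7/3 → 1 ('b')
  [7] 3/4 → 0 ('')
  [8] 4/0 → 4 ('caab')
  [9] 0/9 → 0 ('')

n(n+1)/2 = 10·11/2 = 55
Σ LCP = 0 + 3 + 1 + 2 + 1 + 0 + 1 + 0 + 4 + 0 = 12
distinct = 55 − 12 = 43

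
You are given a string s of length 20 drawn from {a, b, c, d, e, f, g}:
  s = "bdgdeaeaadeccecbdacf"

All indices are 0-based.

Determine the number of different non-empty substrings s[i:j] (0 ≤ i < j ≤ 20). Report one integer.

rank→(start, suffix):
  0 → (7, 'aadeccecbdacf')
  1 → (17, 'acf')
  2 → (8, 'adeccecbdacf')
  3 → (5, 'aeaadeccecbdacf')
  4 → (15, 'bdacf')
  5 → (0, 'bdgdeaeaadeccecbdacf')
  6 → (14, 'cbdacf')
  7 → (11, 'ccecbdacf')
  8 → (12, 'cecbdacf')
  9 → (18, 'cf')
  10 → (16, 'dacf')
  11 → (3, 'deaeaadeccecbdacf')
  12 → (9, 'deccecbdacf')
  13 → (1, 'dgdeaeaadeccecbdacf')
  14 → (6, 'eaadeccecbdacf')
  15 → (4, 'eaeaadeccecbdacf')
  16 → (13, 'ecbdacf')
  17 → (10, 'eccecbdacf')
  18 → (19, 'f')
  19 → (2, 'gdeaeaadeccecbdacf')

SA = [7, 17, 8, 5, 15, 0, 14, 11, 12, 18, 16, 3, 9, 1, 6, 4, 13, 10, 19, 2]
i: (SA[i-1],SA[i]) lcp shared
  1: (7,17) 1 'a'
  2: (17,8) 1 'a'
  3: (8,5) 1 'a'
  4: (5,15) 0 ''
  5: (15,0) 2 'bd'
  6: (0,14) 0 ''
  7: (14,11) 1 'c'
  8: (11,12) 1 'c'
  9: (12,18) 1 'c'
  10: (18,16) 0 ''
  11: (16,3) 1 'd'
  12: (3,9) 2 'de'
  13: (9,1) 1 'd'
  14: (1,6) 0 ''
  15: (6,4) 2 'ea'
  16: (4,13) 1 'e'
  17: (13,10) 2 'ec'
  18: (10,19) 0 ''
  19: (19,2) 0 ''

n(n+1)/2 = 20·21/2 = 210
Σ LCP = 0 + 1 + 1 + 1 + 0 + 2 + 0 + 1 + 1 + 1 + 0 + 1 + 2 + 1 + 0 + 2 + 1 + 2 + 0 + 0 = 17
distinct = 210 − 17 = 193

193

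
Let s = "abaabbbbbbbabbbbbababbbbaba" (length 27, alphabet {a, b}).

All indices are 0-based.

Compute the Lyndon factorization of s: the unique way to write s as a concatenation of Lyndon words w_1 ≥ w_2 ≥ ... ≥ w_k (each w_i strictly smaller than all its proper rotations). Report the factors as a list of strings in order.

["ab", "aabbbbbbbabbbbbababbbbab", "a"]

emit factor 1: 'ab' (i=0, period=2)
emit factor 2: 'aabbbbbbbabbbbbababbbbab' (i=2, period=24)
emit factor 3: 'a' (i=26, period=1)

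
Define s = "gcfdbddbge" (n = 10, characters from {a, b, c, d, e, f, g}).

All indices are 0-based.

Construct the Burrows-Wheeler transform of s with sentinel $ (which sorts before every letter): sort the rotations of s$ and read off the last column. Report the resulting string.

rank  rotation     last
    0  $gcfdbddbge  e
    1  bddbge$gcfd  d
    2  bge$gcfdbdd  d
    3  cfdbddbge$g  g
    4  dbddbge$gcf  f
    5  dbge$gcfdbd  d
    6  ddbge$gcfdb  b
    7  e$gcfdbddbg  g
    8  fdbddbge$gc  c
    9  gcfdbddbge$  $
   10  ge$gcfdbddb  b

eddgfdbgc$b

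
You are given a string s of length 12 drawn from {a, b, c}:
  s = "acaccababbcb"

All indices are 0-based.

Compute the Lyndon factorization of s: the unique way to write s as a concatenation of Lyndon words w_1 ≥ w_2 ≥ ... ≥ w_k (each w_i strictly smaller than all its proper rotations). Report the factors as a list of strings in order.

emit factor 1: 'acacc' (i=0, period=5)
emit factor 2: 'ababbcb' (i=5, period=7)

["acacc", "ababbcb"]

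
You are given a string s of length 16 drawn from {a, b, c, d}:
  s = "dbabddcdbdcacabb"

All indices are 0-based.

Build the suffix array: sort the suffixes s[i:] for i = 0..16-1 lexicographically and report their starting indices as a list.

[13, 2, 11, 15, 1, 14, 8, 3, 12, 10, 6, 0, 7, 9, 5, 4]

sorted suffixes:
  #0 SA[0]=13  'abb'
  #1 SA[1]=2  'abddcdbdcacabb'
  #2 SA[2]=11  'acabb'
  #3 SA[3]=15  'b'
  #4 SA[4]=1  'babddcdbdcacabb'
  #5 SA[5]=14  'bb'
  #6 SA[6]=8  'bdcacabb'
  #7 SA[7]=3  'bddcdbdcacabb'
  #8 SA[8]=12  'cabb'
  #9 SA[9]=10  'cacabb'
  #10 SA[10]=6  'cdbdcacabb'
  #11 SA[11]=0  'dbabddcdbdcacabb'
  #12 SA[12]=7  'dbdcacabb'
  #13 SA[13]=9  'dcacabb'
  #14 SA[14]=5  'dcdbdcacabb'
  #15 SA[15]=4  'ddcdbdcacabb'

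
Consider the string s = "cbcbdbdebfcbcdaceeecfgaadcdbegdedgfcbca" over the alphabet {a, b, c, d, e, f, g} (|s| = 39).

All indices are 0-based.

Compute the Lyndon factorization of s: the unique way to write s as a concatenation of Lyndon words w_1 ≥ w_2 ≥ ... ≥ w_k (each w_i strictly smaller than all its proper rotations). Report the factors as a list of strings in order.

["c", "bcbdbdebfcbcd", "aceeecfg", "aadcdbegdedgfcbc", "a"]

emit factor 1: 'c' (i=0, period=1)
emit factor 2: 'bcbdbdebfcbcd' (i=1, period=13)
emit factor 3: 'aceeecfg' (i=14, period=8)
emit factor 4: 'aadcdbegdedgfcbc' (i=22, period=16)
emit factor 5: 'a' (i=38, period=1)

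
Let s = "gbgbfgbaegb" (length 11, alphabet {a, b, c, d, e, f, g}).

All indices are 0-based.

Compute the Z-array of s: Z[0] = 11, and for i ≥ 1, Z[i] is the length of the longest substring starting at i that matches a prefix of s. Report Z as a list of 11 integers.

Z[0]=11
i=1: outside box; Z[1]=0
i=2: outside box; Z[2]=2 extend→box=[2,4)
i=3: min(r-i=1, Z[1]=0)=0; Z[3]=0
i=4: outside box; Z[4]=0
i=5: outside box; Z[5]=2 extend→box=[5,7)
i=6: min(r-i=1, Z[1]=0)=0; Z[6]=0
i=7: outside box; Z[7]=0
i=8: outside box; Z[8]=0
i=9: outside box; Z[9]=2 extend→box=[9,11)
i=10: min(r-i=1, Z[1]=0)=0; Z[10]=0

[11, 0, 2, 0, 0, 2, 0, 0, 0, 2, 0]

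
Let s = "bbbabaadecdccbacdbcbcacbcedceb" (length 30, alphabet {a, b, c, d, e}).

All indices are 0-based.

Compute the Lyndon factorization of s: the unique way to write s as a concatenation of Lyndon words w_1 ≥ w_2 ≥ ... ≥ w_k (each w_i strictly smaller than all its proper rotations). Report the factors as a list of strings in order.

["b", "b", "b", "ab", "aadecdccbacdbcbcacbcedceb"]

emit factor 1: 'b' (i=0, period=1)
emit factor 2: 'b' (i=1, period=1)
emit factor 3: 'b' (i=2, period=1)
emit factor 4: 'ab' (i=3, period=2)
emit factor 5: 'aadecdccbacdbcbcacbcedceb' (i=5, period=25)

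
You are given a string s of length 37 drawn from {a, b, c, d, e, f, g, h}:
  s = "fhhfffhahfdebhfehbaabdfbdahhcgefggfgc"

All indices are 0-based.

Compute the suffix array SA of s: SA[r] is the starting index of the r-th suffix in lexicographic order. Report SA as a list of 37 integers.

rank→(start, suffix):
  0 → (18, 'aabdfbdahhcgefggfgc')
  1 → (19, 'abdfbdahhcgefggfgc')
  2 → (7, 'ahfdebhfehbaabdfbdahhcgefggfgc')
  3 → (25, 'ahhcgefggfgc')
  4 → (17, 'baabdfbdahhcgefggfgc')
  5 → (23, 'bdahhcgefggfgc')
  6 → (20, 'bdfbdahhcgefggfgc')
  7 → (12, 'bhfehbaabdfbdahhcgefggfgc')
  8 → (36, 'c')
  9 → (28, 'cgefggfgc')
  10 → (24, 'dahhcgefggfgc')
  11 → (10, 'debhfehbaabdfbdahhcgefggfgc')
  12 → (21, 'dfbdahhcgefggfgc')
  13 → (11, 'ebhfehbaabdfbdahhcgefggfgc')
  14 → (30, 'efggfgc')
  15 → (15, 'ehbaabdfbdahhcgefggfgc')
  16 → (22, 'fbdahhcgefggfgc')
  17 → (9, 'fdebhfehbaabdfbdahhcgefggfgc')
  18 → (14, 'fehbaabdfbdahhcgefggfgc')
  19 → (3, 'fffhahfdebhfehbaabdfbdahhcgefggfgc')
  20 → (4, 'ffhahfdebhfehbaabdfbdahhcgefggfgc')
  21 → (34, 'fgc')
  22 → (31, 'fggfgc')
  23 → (5, 'fhahfdebhfehbaabdfbdahhcgefggfgc')
  24 → (0, 'fhhfffhahfdebhfehbaabdfbdahhcgefggfgc')
  25 → (35, 'gc')
  26 → (29, 'gefggfgc')
  27 → (33, 'gfgc')
  28 → (32, 'ggfgc')
  29 → (6, 'hahfdebhfehbaabdfbdahhcgefggfgc')
  30 → (16, 'hbaabdfbdahhcgefggfgc')
  31 → (27, 'hcgefggfgc')
  32 → (8, 'hfdebhfehbaabdfbdahhcgefggfgc')
  33 → (13, 'hfehbaabdfbdahhcgefggfgc')
  34 → (2, 'hfffhahfdebhfehbaabdfbdahhcgefggfgc')
  35 → (26, 'hhcgefggfgc')
  36 → (1, 'hhfffhahfdebhfehbaabdfbdahhcgefggfgc')

[18, 19, 7, 25, 17, 23, 20, 12, 36, 28, 24, 10, 21, 11, 30, 15, 22, 9, 14, 3, 4, 34, 31, 5, 0, 35, 29, 33, 32, 6, 16, 27, 8, 13, 2, 26, 1]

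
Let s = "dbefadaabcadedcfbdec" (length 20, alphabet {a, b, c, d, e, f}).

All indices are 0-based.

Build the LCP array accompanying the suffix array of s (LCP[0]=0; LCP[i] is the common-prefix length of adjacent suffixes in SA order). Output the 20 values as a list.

rank | idx | suffix
   0 |   6 | aabcadedcfbdec
   1 |   7 | abcadedcfbdec
   2 |   4 | adaabcadedcfbdec
   3 |  10 | adedcfbdec
   4 |   8 | bcadedcfbdec
   5 |  16 | bdec
   6 |   1 | befadaabcadedcfbdec
   7 |  19 | c
   8 |   9 | cadedcfbdec
   9 |  14 | cfbdec
  10 |   5 | daabcadedcfbdec
  11 |   0 | dbefadaabcadedcfbdec
  12 |  13 | dcfbdec
  13 |  17 | dec
  14 |  11 | dedcfbdec
  15 |  18 | ec
  16 |  12 | edcfbdec
  17 |   2 | efadaabcadedcfbdec
  18 |   3 | fadaabcadedcfbdec
  19 |  15 | fbdec

SA = [6, 7, 4, 10, 8, 16, 1, 19, 9, 14, 5, 0, 13, 17, 11, 18, 12, 2, 3, 15]
i: (SA[i-1],SA[i]) lcp shared
  1: (6,7) 1 'a'
  2: (7,4) 1 'a'
  3: (4,10) 2 'ad'
  4: (10,8) 0 ''
  5: (8,16) 1 'b'
  6: (16,1) 1 'b'
  7: (1,19) 0 ''
  8: (19,9) 1 'c'
  9: (9,14) 1 'c'
  10: (14,5) 0 ''
  11: (5,0) 1 'd'
  12: (0,13) 1 'd'
  13: (13,17) 1 'd'
  14: (17,11) 2 'de'
  15: (11,18) 0 ''
  16: (18,12) 1 'e'
  17: (12,2) 1 'e'
  18: (2,3) 0 ''
  19: (3,15) 1 'f'

[0, 1, 1, 2, 0, 1, 1, 0, 1, 1, 0, 1, 1, 1, 2, 0, 1, 1, 0, 1]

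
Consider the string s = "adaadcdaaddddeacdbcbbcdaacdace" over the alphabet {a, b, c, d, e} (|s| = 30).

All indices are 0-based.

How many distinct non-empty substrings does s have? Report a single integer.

sorted suffixes:
  #0 SA[0]=23  'aacdace'
  #1 SA[1]=2  'aadcdaaddddeacdbcbbcdaacdace'
  #2 SA[2]=7  'aaddddeacdbcbbcdaacdace'
  #3 SA[3]=24  'acdace'
  #4 SA[4]=14  'acdbcbbcdaacdace'
  #5 SA[5]=27  'ace'
  #6 SA[6]=0  'adaadcdaaddddeacdbcbbcdaacdace'
  #7 SA[7]=3  'adcdaaddddeacdbcbbcdaacdace'
  #8 SA[8]=8  'addddeacdbcbbcdaacdace'
  #9 SA[9]=19  'bbcdaacdace'
  #10 SA[10]=17  'bcbbcdaacdace'
  #11 SA[11]=20  'bcdaacdace'
  #12 SA[12]=18  'cbbcdaacdace'
  #13 SA[13]=21  'cdaacdace'
  #14 SA[14]=5  'cdaaddddeacdbcbbcdaacdace'
  #15 SA[15]=25  'cdace'
  #16 SA[16]=15  'cdbcbbcdaacdace'
  #17 SA[17]=28  'ce'
  #18 SA[18]=22  'daacdace'
  #19 SA[19]=1  'daadcdaaddddeacdbcbbcdaacdace'
  #20 SA[20]=6  'daaddddeacdbcbbcdaacdace'
  #21 SA[21]=26  'dace'
  #22 SA[22]=16  'dbcbbcdaacdace'
  #23 SA[23]=4  'dcdaaddddeacdbcbbcdaacdace'
  #24 SA[24]=9  'ddddeacdbcbbcdaacdace'
  #25 SA[25]=10  'dddeacdbcbbcdaacdace'
  #26 SA[26]=11  'ddeacdbcbbcdaacdace'
  #27 SA[27]=12  'deacdbcbbcdaacdace'
  #28 SA[28]=29  'e'
  #29 SA[29]=13  'eacdbcbbcdaacdace'

SA = [23, 2, 7, 24, 14, 27, 0, 3, 8, 19, 17, 20, 18, 21, 5, 25, 15, 28, 22, 1, 6, 26, 16, 4, 9, 10, 11, 12, 29, 13]
i: (SA[i-1],SA[i]) lcp shared
  1: (23,2) 2 'aa'
  2: (2,7) 3 'aad'
  3: (7,24) 1 'a'
  4: (24,14) 3 'acd'
  5: (14,27) 2 'ac'
  6: (27,0) 1 'a'
  7: (0,3) 2 'ad'
  8: (3,8) 2 'ad'
  9: (8,19) 0 ''
  10: (19,17) 1 'b'
  11: (17,20) 2 'bc'
  12: (20,18) 0 ''
  13: (18,21) 1 'c'
  14: (21,5) 4 'cdaa'
  15: (5,25) 3 'cda'
  16: (25,15) 2 'cd'
  17: (15,28) 1 'c'
  18: (28,22) 0 ''
  19: (22,1) 3 'daa'
  20: (1,6) 4 'daad'
  21: (6,26) 2 'da'
  22: (26,16) 1 'd'
  23: (16,4) 1 'd'
  24: (4,9) 1 'd'
  25: (9,10) 3 'ddd'
  26: (10,11) 2 'dd'
  27: (11,12) 1 'd'
  28: (12,29) 0 ''
  29: (29,13) 1 'e'

n(n+1)/2 = 30·31/2 = 465
Σ LCP = 0 + 2 + 3 + 1 + 3 + 2 + 1 + 2 + 2 + 0 + 1 + 2 + 0 + 1 + 4 + 3 + 2 + 1 + 0 + 3 + 4 + 2 + 1 + 1 + 1 + 3 + 2 + 1 + 0 + 1 = 49
distinct = 465 − 49 = 416

416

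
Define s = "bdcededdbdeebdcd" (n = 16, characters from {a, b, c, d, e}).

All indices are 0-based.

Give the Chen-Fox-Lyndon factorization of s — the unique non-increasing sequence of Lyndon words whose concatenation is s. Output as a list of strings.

["bdcededdbdee", "bdcd"]

emit factor 1: 'bdcededdbdee' (i=0, period=12)
emit factor 2: 'bdcd' (i=12, period=4)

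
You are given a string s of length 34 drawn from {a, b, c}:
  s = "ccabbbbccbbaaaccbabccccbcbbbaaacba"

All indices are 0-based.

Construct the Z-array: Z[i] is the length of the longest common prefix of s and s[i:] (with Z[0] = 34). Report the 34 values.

Z[0]=34
i=1: fresh scan; Z[1]=1 scan→box=[1,2)
i=2: fresh scan; Z[2]=0
i=3: fresh scan; Z[3]=0
i=4: fresh scan; Z[4]=0
i=5: fresh scan; Z[5]=0
i=6: fresh scan; Z[6]=0
i=7: fresh scan; Z[7]=2 scan→box=[7,9)
i=8: min(r-i=1, Z[1]=1)=1; Z[8]=1
i=9: fresh scan; Z[9]=0
i=10: fresh scan; Z[10]=0
i=11: fresh scan; Z[11]=0
i=12: fresh scan; Z[12]=0
i=13: fresh scan; Z[13]=0
i=14: fresh scan; Z[14]=2 scan→box=[14,16)
i=15: min(r-i=1, Z[1]=1)=1; Z[15]=1
i=16: fresh scan; Z[16]=0
i=17: fresh scan; Z[17]=0
i=18: fresh scan; Z[18]=0
i=19: fresh scan; Z[19]=2 scan→box=[19,21)
i=20: min(r-i=1, Z[1]=1)=1; Z[20]=2 scan→box=[20,22)
i=21: min(r-i=1, Z[1]=1)=1; Z[21]=2 scan→box=[21,23)
i=22: min(r-i=1, Z[1]=1)=1; Z[22]=1
i=23: fresh scan; Z[23]=0
i=24: fresh scan; Z[24]=1 scan→box=[24,25)
i=25: fresh scan; Z[25]=0
i=26: fresh scan; Z[26]=0
i=27: fresh scan; Z[27]=0
i=28: fresh scan; Z[28]=0
i=29: fresh scan; Z[29]=0
i=30: fresh scan; Z[30]=0
i=31: fresh scan; Z[31]=1 scan→box=[31,32)
i=32: fresh scan; Z[32]=0
i=33: fresh scan; Z[33]=0

[34, 1, 0, 0, 0, 0, 0, 2, 1, 0, 0, 0, 0, 0, 2, 1, 0, 0, 0, 2, 2, 2, 1, 0, 1, 0, 0, 0, 0, 0, 0, 1, 0, 0]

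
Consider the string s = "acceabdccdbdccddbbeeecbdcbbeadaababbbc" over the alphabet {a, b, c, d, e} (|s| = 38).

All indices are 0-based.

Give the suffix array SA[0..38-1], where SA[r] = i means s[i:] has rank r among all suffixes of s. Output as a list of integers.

[30, 31, 33, 4, 0, 28, 32, 34, 35, 25, 16, 36, 22, 5, 10, 26, 17, 37, 24, 21, 7, 12, 1, 8, 13, 2, 29, 15, 9, 23, 6, 11, 14, 3, 27, 20, 19, 18]

rank | idx | suffix
   0 |  30 | aababbbc
   1 |  31 | ababbbc
   2 |  33 | abbbc
   3 |   4 | abdccdbdccddbbeeecbdcbbeadaababbbc
   4 |   0 | acceabdccdbdccddbbeeecbdcbbeadaababbbc
   5 |  28 | adaababbbc
   6 |  32 | babbbc
   7 |  34 | bbbc
   8 |  35 | bbc
   9 |  25 | bbeadaababbbc
  10 |  16 | bbeeecbdcbbeadaababbbc
  11 |  36 | bc
  12 |  22 | bdcbbeadaababbbc
  13 |   5 | bdccdbdccddbbeeecbdcbbeadaababbbc
  14 |  10 | bdccddbbeeecbdcbbeadaababbbc
  15 |  26 | beadaababbbc
  16 |  17 | beeecbdcbbeadaababbbc
  17 |  37 | c
  18 |  24 | cbbeadaababbbc
  19 |  21 | cbdcbbeadaababbbc
  20 |   7 | ccdbdccddbbeeecbdcbbeadaababbbc
  21 |  12 | ccddbbeeecbdcbbeadaababbbc
  22 |   1 | cceabdccdbdccddbbeeecbdcbbeadaababbbc
  23 |   8 | cdbdccddbbeeecbdcbbeadaababbbc
  24 |  13 | cddbbeeecbdcbbeadaababbbc
  25 |   2 | ceabdccdbdccddbbeeecbdcbbeadaababbbc
  26 |  29 | daababbbc
  27 |  15 | dbbeeecbdcbbeadaababbbc
  28 |   9 | dbdccddbbeeecbdcbbeadaababbbc
  29 |  23 | dcbbeadaababbbc
  30 |   6 | dccdbdccddbbeeecbdcbbeadaababbbc
  31 |  11 | dccddbbeeecbdcbbeadaababbbc
  32 |  14 | ddbbeeecbdcbbeadaababbbc
  33 |   3 | eabdccdbdccddbbeeecbdcbbeadaababbbc
  34 |  27 | eadaababbbc
  35 |  20 | ecbdcbbeadaababbbc
  36 |  19 | eecbdcbbeadaababbbc
  37 |  18 | eeecbdcbbeadaababbbc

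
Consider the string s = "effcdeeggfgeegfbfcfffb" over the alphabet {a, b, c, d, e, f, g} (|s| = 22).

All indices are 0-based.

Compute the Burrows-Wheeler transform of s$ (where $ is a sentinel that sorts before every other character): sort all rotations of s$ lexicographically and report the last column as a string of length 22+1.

bffffcgd$eefgfbfecgfege

rank  rotation                 last
    0  $effcdeeggfgeegfbfcfffb  b
    1  b$effcdeeggfgeegfbfcfff  f
    2  bfcfffb$effcdeeggfgeegf  f
    3  cdeeggfgeegfbfcfffb$eff  f
    4  cfffb$effcdeeggfgeegfbf  f
    5  deeggfgeegfbfcfffb$effc  c
    6  eegfbfcfffb$effcdeeggfg  g
    7  eeggfgeegfbfcfffb$effcd  d
    8  effcdeeggfgeegfbfcfffb$  $
    9  egfbfcfffb$effcdeeggfge  e
   10  eggfgeegfbfcfffb$effcde  e
   11  fb$effcdeeggfgeegfbfcff  f
   12  fbfcfffb$effcdeeggfgeeg  g
   13  fcdeeggfgeegfbfcfffb$ef  f
   14  fcfffb$effcdeeggfgeegfb  b
   15  ffb$effcdeeggfgeegfbfcf  f
   16  ffcdeeggfgeegfbfcfffb$e  e
   17  fffb$effcdeeggfgeegfbfc  c
   18  fgeegfbfcfffb$effcdeegg  g
   19  geegfbfcfffb$effcdeeggf  f
   20  gfbfcfffb$effcdeeggfgee  e
   21  gfgeegfbfcfffb$effcdeeg  g
   22  ggfgeegfbfcfffb$effcdee  e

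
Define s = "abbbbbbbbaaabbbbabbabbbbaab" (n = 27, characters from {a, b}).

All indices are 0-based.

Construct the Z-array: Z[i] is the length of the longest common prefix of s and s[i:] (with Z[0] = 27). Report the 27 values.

Z[0]=27
i=1: fresh scan; Z[1]=0
i=2: fresh scan; Z[2]=0
i=3: fresh scan; Z[3]=0
i=4: fresh scan; Z[4]=0
i=5: fresh scan; Z[5]=0
i=6: fresh scan; Z[6]=0
i=7: fresh scan; Z[7]=0
i=8: fresh scan; Z[8]=0
i=9: fresh scan; Z[9]=1 scan→box=[9,10)
i=10: fresh scan; Z[10]=1 scan→box=[10,11)
i=11: fresh scan; Z[11]=5 scan→box=[11,16)
i=12: min(r-i=4, Z[1]=0)=0; Z[12]=0
i=13: min(r-i=3, Z[2]=0)=0; Z[13]=0
i=14: min(r-i=2, Z[3]=0)=0; Z[14]=0
i=15: min(r-i=1, Z[4]=0)=0; Z[15]=0
i=16: fresh scan; Z[16]=3 scan→box=[16,19)
i=17: min(r-i=2, Z[1]=0)=0; Z[17]=0
i=18: min(r-i=1, Z[2]=0)=0; Z[18]=0
i=19: fresh scan; Z[19]=5 scan→box=[19,24)
i=20: min(r-i=4, Z[1]=0)=0; Z[20]=0
i=21: min(r-i=3, Z[2]=0)=0; Z[21]=0
i=22: min(r-i=2, Z[3]=0)=0; Z[22]=0
i=23: min(r-i=1, Z[4]=0)=0; Z[23]=0
i=24: fresh scan; Z[24]=1 scan→box=[24,25)
i=25: fresh scan; Z[25]=2 scan→box=[25,27)
i=26: min(r-i=1, Z[1]=0)=0; Z[26]=0

[27, 0, 0, 0, 0, 0, 0, 0, 0, 1, 1, 5, 0, 0, 0, 0, 3, 0, 0, 5, 0, 0, 0, 0, 1, 2, 0]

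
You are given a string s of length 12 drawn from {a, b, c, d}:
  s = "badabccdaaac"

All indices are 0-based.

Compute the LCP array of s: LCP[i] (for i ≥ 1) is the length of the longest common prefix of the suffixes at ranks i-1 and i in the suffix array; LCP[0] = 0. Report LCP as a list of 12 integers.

[0, 2, 1, 1, 1, 0, 1, 0, 1, 1, 0, 2]

rank→(start, suffix):
  0 → (8, 'aaac')
  1 → (9, 'aac')
  2 → (3, 'abccdaaac')
  3 → (10, 'ac')
  4 → (1, 'adabccdaaac')
  5 → (0, 'badabccdaaac')
  6 → (4, 'bccdaaac')
  7 → (11, 'c')
  8 → (5, 'ccdaaac')
  9 → (6, 'cdaaac')
  10 → (7, 'daaac')
  11 → (2, 'dabccdaaac')

SA = [8, 9, 3, 10, 1, 0, 4, 11, 5, 6, 7, 2]
rank  pair      lcp
   1  s[8:],s[9:]  2  'aa'
   2  s[9:],s[3:]  1  'a'
   3  s[3:],s[10:]  1  'a'
   4  s[10:],s[1:]  1  'a'
   5  s[1:],s[0:]  0  ''
   6  s[0:],s[4:]  1  'b'
   7  s[4:],s[11:]  0  ''
   8  s[11:],s[5:]  1  'c'
   9  s[5:],s[6:]  1  'c'
  10  s[6:],s[7:]  0  ''
  11  s[7:],s[2:]  2  'da'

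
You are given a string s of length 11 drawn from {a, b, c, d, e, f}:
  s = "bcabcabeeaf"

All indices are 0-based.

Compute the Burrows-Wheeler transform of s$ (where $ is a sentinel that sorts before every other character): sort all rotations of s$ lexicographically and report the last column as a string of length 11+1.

fcce$aabbeba

rank  rotation      last
    0  $bcabcabeeaf  f
    1  abcabeeaf$bc  c
    2  abeeaf$bcabc  c
    3  af$bcabcabee  e
    4  bcabcabeeaf$  $
    5  bcabeeaf$bca  a
    6  beeaf$bcabca  a
    7  cabcabeeaf$b  b
    8  cabeeaf$bcab  b
    9  eaf$bcabcabe  e
   10  eeaf$bcabcab  b
   11  f$bcabcabeea  a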